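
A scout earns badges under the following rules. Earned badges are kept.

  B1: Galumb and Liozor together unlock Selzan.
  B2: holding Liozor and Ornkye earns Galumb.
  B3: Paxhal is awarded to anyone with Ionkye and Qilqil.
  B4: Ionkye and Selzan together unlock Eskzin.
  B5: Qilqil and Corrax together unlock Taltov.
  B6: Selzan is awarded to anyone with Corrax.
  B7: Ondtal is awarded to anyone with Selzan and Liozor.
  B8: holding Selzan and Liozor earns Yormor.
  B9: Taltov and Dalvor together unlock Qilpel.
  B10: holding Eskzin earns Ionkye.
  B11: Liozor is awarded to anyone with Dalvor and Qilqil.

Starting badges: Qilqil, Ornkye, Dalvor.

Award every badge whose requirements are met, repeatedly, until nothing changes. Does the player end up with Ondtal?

Yes

With Dalvor and Qilqil, Liozor is earned (B11).
With Liozor and Ornkye, Galumb is earned (B2).
With Galumb and Liozor, Selzan is earned (B1).
With Selzan and Liozor, Ondtal is earned (B7).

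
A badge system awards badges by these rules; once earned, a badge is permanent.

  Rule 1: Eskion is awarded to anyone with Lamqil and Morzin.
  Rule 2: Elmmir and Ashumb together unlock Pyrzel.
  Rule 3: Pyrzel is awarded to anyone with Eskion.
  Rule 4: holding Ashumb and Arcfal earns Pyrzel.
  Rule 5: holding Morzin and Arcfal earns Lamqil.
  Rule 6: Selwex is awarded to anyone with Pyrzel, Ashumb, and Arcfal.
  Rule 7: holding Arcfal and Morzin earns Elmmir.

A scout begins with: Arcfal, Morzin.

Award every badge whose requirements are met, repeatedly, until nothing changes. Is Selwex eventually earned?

Selwex would need Pyrzel, Ashumb, and Arcfal (Rule 6), but Ashumb is never earned.

No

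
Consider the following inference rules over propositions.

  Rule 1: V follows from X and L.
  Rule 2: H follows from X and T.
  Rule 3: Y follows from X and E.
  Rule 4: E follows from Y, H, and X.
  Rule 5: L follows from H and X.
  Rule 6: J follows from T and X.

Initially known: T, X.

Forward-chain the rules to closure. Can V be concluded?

X and T hold, so H follows (Rule 2).
H and X hold, so L follows (Rule 5).
X and L hold, so V follows (Rule 1).

Yes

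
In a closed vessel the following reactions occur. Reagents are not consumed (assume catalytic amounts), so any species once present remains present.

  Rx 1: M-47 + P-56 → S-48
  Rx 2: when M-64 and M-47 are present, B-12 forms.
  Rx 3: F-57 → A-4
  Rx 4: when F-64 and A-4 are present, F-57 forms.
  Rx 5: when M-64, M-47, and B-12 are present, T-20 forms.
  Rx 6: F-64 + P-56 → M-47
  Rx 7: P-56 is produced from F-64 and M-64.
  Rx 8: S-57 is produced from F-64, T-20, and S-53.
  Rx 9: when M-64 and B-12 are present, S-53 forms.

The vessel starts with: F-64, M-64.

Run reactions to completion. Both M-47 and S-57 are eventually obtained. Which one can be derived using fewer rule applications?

M-47: F-64 and M-64 present → P-56 forms (Rx 7). F-64 and P-56 present → M-47 forms (Rx 6). [2 rule applications]
S-57: F-64 and M-64 present → P-56 forms (Rx 7). F-64 and P-56 present → M-47 forms (Rx 6). M-64 and M-47 present → B-12 forms (Rx 2). M-64, M-47, and B-12 present → T-20 forms (Rx 5). M-64 and B-12 present → S-53 forms (Rx 9). F-64, T-20, and S-53 present → S-57 forms (Rx 8). [6 rule applications]
M-47 needs fewer.

M-47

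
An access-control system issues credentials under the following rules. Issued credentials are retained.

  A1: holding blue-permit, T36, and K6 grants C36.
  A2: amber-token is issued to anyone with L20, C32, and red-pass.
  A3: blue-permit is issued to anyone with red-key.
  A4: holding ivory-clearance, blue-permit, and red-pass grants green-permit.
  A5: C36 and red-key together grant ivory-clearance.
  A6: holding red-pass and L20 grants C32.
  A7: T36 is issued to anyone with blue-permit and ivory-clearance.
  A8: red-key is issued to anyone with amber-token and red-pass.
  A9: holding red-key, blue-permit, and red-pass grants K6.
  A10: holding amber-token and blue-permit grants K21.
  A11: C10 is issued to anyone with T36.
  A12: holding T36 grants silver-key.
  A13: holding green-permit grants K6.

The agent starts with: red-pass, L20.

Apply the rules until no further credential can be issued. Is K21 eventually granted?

Yes

Holding red-pass and L20 grants C32 (A6).
Holding L20, C32, and red-pass grants amber-token (A2).
Holding amber-token and red-pass grants red-key (A8).
Holding red-key grants blue-permit (A3).
Holding amber-token and blue-permit grants K21 (A10).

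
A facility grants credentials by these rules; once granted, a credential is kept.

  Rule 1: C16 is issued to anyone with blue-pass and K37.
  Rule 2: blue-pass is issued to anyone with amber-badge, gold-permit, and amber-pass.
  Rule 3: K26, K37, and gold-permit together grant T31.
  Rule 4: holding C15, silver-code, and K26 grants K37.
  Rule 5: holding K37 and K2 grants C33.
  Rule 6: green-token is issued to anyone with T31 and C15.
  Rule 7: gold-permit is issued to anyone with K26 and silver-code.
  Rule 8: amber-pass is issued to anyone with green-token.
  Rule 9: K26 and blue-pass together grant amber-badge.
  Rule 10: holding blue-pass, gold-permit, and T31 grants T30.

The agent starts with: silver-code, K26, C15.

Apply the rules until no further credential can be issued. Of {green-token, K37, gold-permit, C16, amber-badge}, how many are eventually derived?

Holding K26 and silver-code grants gold-permit (Rule 7).
Holding C15, silver-code, and K26 grants K37 (Rule 4).
Holding K26, K37, and gold-permit grants T31 (Rule 3).
Holding T31 and C15 grants green-token (Rule 6).
green-token: reached.
K37: reached.
gold-permit: reached.
C16 would need blue-pass and K37 (Rule 1), but blue-pass is never granted.
amber-badge would need K26 and blue-pass (Rule 9), but blue-pass is never granted.
Reached: green-token, K37, and gold-permit — 3 of the 5.

3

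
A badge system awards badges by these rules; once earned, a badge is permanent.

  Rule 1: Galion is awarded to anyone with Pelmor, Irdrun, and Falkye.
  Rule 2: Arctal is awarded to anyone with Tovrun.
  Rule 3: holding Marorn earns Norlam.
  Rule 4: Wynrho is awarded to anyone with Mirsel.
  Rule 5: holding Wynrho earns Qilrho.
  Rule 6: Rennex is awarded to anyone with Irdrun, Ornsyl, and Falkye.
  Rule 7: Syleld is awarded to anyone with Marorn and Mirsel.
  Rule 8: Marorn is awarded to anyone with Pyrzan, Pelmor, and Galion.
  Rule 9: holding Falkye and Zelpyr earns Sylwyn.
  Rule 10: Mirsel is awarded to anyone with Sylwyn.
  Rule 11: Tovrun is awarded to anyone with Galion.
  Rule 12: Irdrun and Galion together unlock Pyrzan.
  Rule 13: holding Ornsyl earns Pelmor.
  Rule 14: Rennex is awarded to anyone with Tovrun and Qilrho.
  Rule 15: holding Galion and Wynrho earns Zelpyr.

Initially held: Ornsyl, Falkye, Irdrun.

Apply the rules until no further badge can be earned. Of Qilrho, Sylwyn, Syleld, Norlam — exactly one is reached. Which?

With Ornsyl, Pelmor is earned (Rule 13).
With Pelmor, Irdrun, and Falkye, Galion is earned (Rule 1).
With Irdrun and Galion, Pyrzan is earned (Rule 12).
With Pyrzan, Pelmor, and Galion, Marorn is earned (Rule 8).
With Marorn, Norlam is earned (Rule 3).
Sylwyn would need Falkye and Zelpyr (Rule 9), but Zelpyr is never earned. Qilrho would need Wynrho (Rule 5), but Wynrho is never earned. Syleld would need Marorn and Mirsel (Rule 7), but Mirsel is never earned.

Norlam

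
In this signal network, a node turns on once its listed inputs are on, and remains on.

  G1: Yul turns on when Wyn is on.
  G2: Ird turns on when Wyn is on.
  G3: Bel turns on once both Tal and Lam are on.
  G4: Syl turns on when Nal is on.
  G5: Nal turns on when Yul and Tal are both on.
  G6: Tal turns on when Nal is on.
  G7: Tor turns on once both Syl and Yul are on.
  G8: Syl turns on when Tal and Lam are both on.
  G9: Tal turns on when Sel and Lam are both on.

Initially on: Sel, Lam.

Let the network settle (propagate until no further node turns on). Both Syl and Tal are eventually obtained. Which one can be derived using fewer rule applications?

Tal: Sel and Lam are on, so Tal turns on (G9). [1 rule application]
Syl: G9: Sel and Lam on → Tal on. G8: Tal and Lam on → Syl on. [2 rule applications]
Tal needs fewer.

Tal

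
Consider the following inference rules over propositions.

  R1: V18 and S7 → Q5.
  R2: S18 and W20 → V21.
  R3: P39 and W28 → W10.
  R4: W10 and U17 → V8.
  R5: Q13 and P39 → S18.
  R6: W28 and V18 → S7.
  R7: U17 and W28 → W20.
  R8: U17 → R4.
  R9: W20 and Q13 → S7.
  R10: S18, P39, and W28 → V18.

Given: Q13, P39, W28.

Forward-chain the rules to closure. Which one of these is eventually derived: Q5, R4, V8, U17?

Q13 and P39 hold, so S18 follows (R5).
S18, P39, and W28 hold, so V18 follows (R10).
From W28 and V18, R6 gives S7.
From V18 and S7, R1 gives Q5.
No rule produces U17, and it is not given. V8 would need W10 and U17 (R4), but U17 is never established. R4 would need U17 (R8), but U17 is never established.

Q5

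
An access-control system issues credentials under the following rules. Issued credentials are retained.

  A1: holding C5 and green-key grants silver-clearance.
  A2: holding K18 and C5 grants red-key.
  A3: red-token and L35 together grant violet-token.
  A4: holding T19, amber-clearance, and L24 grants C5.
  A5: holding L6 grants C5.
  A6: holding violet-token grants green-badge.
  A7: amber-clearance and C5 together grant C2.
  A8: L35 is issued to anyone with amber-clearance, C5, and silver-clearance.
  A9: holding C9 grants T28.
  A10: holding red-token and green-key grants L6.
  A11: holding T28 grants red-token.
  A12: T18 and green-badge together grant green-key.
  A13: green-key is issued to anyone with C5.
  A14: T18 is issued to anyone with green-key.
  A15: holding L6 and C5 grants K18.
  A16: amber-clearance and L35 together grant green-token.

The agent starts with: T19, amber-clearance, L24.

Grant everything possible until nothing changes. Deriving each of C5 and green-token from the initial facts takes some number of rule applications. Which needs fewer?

C5: Holding T19, amber-clearance, and L24 grants C5 (A4). [1 rule application]
green-token: Holding T19, amber-clearance, and L24 grants C5 (A4). Holding C5 grants green-key (A13). Holding C5 and green-key grants silver-clearance (A1). Holding amber-clearance, C5, and silver-clearance grants L35 (A8). Holding amber-clearance and L35 grants green-token (A16). [5 rule applications]
C5 needs fewer.

C5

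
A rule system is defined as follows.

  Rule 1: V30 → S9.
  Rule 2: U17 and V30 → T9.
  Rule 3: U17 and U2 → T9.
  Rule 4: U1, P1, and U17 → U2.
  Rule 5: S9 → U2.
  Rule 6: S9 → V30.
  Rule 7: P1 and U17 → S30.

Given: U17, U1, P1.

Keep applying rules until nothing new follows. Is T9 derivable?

From U1, P1, and U17, Rule 4 gives U2.
From U17 and U2, Rule 3 gives T9.

Yes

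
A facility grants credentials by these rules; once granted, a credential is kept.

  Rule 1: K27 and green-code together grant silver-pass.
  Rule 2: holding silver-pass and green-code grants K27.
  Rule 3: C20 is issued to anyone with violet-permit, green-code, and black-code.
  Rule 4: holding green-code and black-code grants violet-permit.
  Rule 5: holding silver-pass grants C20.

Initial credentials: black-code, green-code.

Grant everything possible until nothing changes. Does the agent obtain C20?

Holding green-code and black-code grants violet-permit (Rule 4).
Holding violet-permit, green-code, and black-code grants C20 (Rule 3).

Yes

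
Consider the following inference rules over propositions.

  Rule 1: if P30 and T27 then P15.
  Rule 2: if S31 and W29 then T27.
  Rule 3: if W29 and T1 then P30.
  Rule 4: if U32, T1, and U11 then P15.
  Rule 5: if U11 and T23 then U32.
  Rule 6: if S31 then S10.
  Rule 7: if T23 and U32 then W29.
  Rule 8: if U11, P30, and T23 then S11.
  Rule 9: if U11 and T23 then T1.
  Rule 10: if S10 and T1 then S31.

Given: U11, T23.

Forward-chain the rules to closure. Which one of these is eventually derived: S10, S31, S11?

U11 and T23 hold, so T1 follows (Rule 9).
From U11 and T23, Rule 5 gives U32.
T23 and U32 hold, so W29 follows (Rule 7).
W29 and T1 hold, so P30 follows (Rule 3).
From U11, P30, and T23, Rule 8 gives S11.
S10 would need S31 (Rule 6), but S31 is never established. S31 would need S10 and T1 (Rule 10), but S10 is never established.

S11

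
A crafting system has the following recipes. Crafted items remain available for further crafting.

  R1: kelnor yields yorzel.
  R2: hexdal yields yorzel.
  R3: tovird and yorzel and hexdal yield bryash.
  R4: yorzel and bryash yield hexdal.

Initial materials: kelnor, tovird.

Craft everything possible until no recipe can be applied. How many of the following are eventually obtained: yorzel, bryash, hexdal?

1

kelnor → yorzel (R1).
yorzel: reached.
bryash would need tovird, yorzel, and hexdal (R3), but hexdal is never obtained.
hexdal would need yorzel and bryash (R4), but bryash is never obtained.
Reached: yorzel — 1 of the 3.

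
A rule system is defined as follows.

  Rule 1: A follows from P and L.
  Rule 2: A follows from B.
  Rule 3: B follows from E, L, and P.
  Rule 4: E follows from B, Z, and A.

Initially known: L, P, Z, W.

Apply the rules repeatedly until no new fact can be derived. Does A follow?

Yes

From P and L, Rule 1 gives A.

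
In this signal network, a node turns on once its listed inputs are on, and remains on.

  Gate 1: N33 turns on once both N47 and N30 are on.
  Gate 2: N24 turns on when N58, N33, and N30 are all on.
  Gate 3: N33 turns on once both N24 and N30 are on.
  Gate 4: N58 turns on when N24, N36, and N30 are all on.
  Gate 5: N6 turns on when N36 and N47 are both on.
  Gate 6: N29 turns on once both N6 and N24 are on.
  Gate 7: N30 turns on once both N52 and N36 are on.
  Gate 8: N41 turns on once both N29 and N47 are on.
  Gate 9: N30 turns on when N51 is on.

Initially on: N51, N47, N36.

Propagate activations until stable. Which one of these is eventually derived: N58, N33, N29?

N33

N51 is on, so N30 turns on (Gate 9).
N47 and N30 are on, so N33 turns on (Gate 1).
N29 would need N6 and N24 (Gate 6), but N24 never turns on. N58 would need N24, N36, and N30 (Gate 4), but N24 never turns on.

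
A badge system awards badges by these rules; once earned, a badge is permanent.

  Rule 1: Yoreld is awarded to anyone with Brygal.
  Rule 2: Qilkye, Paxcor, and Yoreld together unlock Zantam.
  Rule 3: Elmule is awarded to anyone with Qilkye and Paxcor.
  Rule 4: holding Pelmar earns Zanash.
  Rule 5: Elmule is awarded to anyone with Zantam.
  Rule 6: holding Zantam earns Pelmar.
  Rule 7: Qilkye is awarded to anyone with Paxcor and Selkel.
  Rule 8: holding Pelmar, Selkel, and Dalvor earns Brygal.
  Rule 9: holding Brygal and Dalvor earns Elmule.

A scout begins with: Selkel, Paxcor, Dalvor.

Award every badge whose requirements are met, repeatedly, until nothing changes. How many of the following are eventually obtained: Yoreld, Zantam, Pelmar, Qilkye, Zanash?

1

With Paxcor and Selkel, Qilkye is earned (Rule 7).
Yoreld would need Brygal (Rule 1), but Brygal is never earned.
Zantam would need Qilkye, Paxcor, and Yoreld (Rule 2), but Yoreld is never earned.
Pelmar would need Zantam (Rule 6), but Zantam is never earned.
Qilkye: reached.
Zanash would need Pelmar (Rule 4), but Pelmar is never earned.
Reached: Qilkye — 1 of the 5.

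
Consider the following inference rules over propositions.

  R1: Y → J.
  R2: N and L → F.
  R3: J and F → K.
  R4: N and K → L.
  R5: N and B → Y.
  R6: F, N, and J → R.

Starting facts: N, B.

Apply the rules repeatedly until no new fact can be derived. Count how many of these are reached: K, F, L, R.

K would need J and F (R3), but F is never established.
F would need N and L (R2), but L is never established.
L would need N and K (R4), but K is never established.
R would need F, N, and J (R6), but F is never established.
None of the 4 are reached.

0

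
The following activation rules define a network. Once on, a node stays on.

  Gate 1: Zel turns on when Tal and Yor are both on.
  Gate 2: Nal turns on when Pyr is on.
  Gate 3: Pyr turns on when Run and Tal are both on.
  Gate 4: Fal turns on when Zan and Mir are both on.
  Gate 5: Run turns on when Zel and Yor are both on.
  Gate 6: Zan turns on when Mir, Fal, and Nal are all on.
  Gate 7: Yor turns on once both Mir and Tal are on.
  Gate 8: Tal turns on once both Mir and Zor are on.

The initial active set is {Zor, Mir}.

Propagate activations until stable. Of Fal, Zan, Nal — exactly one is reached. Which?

Nal

Gate 8: Mir and Zor on → Tal on.
Gate 7: Mir and Tal on → Yor on.
Gate 1: Tal and Yor on → Zel on.
Gate 5: Zel and Yor on → Run on.
Gate 3: Run and Tal on → Pyr on.
Gate 2: Pyr on → Nal on.
Fal would need Zan and Mir (Gate 4), but Zan never turns on. Zan would need Mir, Fal, and Nal (Gate 6), but Fal never turns on.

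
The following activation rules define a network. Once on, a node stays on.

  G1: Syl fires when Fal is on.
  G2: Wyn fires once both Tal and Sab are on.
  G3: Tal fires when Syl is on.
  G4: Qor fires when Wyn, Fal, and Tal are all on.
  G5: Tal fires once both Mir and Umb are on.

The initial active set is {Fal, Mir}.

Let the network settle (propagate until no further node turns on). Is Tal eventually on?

G1: Fal on → Syl on.
G3: Syl on → Tal on.

Yes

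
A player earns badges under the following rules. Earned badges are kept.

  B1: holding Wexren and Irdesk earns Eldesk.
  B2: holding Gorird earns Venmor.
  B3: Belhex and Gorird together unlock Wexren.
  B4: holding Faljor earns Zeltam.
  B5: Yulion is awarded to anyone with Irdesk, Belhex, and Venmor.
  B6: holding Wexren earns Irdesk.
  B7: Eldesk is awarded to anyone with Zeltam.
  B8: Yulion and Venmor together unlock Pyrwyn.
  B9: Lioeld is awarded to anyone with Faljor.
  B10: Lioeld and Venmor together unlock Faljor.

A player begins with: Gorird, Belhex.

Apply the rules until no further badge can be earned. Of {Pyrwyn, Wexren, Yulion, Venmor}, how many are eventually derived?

With Belhex and Gorird, Wexren is earned (B3).
With Gorird, Venmor is earned (B2).
With Wexren, Irdesk is earned (B6).
With Irdesk, Belhex, and Venmor, Yulion is earned (B5).
With Yulion and Venmor, Pyrwyn is earned (B8).
Pyrwyn: reached.
Wexren: reached.
Yulion: reached.
Venmor: reached.
All 4 are reached.

4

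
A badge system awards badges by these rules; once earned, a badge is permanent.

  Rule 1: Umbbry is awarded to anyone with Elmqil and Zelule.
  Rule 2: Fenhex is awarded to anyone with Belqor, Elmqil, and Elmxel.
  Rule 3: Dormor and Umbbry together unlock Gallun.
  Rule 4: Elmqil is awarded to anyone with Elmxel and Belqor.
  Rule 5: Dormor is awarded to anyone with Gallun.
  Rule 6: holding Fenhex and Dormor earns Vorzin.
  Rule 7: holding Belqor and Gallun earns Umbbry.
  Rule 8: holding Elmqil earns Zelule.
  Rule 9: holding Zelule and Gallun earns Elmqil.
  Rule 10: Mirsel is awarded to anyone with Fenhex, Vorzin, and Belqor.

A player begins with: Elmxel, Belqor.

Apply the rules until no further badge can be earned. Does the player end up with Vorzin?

Vorzin would need Fenhex and Dormor (Rule 6), but Dormor is never earned.

No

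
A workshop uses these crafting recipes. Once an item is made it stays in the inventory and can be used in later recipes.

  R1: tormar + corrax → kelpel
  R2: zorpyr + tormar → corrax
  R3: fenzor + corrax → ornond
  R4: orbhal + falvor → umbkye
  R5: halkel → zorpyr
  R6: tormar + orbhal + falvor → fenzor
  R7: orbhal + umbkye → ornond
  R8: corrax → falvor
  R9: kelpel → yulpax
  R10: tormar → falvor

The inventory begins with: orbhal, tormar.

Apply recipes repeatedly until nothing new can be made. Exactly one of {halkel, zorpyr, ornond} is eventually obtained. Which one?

ornond

tormar → falvor (R10).
orbhal + falvor → umbkye (R4).
Using R7, orbhal and umbkye make ornond.
No rule produces halkel, and it is not given. zorpyr would need halkel (R5), but halkel is never obtained.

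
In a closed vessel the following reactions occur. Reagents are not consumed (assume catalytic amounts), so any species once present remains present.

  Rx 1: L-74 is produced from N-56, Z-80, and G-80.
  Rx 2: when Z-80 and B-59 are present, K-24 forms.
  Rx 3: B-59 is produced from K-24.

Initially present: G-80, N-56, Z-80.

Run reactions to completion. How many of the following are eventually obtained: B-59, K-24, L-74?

N-56, Z-80, and G-80 present → L-74 forms (Rx 1).
B-59 would need K-24 (Rx 3), but K-24 never forms.
K-24 would need Z-80 and B-59 (Rx 2), but B-59 never forms.
L-74: reached.
Reached: L-74 — 1 of the 3.

1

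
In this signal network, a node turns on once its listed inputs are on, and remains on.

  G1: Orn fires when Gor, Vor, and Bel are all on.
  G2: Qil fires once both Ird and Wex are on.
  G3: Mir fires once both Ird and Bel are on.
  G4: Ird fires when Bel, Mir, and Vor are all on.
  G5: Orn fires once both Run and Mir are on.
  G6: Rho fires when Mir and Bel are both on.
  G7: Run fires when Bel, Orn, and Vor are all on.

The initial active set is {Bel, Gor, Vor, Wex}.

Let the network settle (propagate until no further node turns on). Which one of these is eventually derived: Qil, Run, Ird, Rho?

Gor, Vor, and Bel are on, so Orn fires (G1).
G7: Bel, Orn, and Vor on → Run on.
Ird would need Bel, Mir, and Vor (G4), but Mir never turns on. Qil would need Ird and Wex (G2), but Ird never turns on. Rho would need Mir and Bel (G6), but Mir never turns on.

Run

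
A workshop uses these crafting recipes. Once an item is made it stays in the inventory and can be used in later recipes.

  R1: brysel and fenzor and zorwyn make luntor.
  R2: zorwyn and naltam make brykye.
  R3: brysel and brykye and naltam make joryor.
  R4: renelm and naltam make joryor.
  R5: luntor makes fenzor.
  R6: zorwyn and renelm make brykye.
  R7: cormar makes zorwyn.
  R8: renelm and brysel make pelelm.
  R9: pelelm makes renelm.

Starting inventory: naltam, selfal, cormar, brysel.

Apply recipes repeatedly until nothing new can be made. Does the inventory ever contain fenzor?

fenzor would need luntor (R5), but luntor is never obtained.

No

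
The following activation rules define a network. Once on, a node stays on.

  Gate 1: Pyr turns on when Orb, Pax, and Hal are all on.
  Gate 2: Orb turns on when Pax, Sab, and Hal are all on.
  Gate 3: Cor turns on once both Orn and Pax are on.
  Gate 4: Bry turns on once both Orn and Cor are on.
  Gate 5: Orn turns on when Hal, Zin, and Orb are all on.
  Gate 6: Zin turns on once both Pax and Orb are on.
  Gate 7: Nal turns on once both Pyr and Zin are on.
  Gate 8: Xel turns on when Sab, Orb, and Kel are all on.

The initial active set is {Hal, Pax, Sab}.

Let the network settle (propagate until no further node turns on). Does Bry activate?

Yes

Pax, Sab, and Hal are on, so Orb turns on (Gate 2).
Pax and Orb are on, so Zin turns on (Gate 6).
Hal, Zin, and Orb are on, so Orn turns on (Gate 5).
Gate 3: Orn and Pax on → Cor on.
Orn and Cor are on, so Bry turns on (Gate 4).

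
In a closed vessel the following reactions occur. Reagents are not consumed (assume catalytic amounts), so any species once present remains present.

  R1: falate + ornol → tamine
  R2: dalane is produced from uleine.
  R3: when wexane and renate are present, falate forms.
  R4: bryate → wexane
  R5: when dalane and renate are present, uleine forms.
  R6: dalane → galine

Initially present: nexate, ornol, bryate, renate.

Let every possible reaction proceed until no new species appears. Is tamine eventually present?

bryate present → wexane forms (R4).
wexane and renate present → falate forms (R3).
falate and ornol present → tamine forms (R1).

Yes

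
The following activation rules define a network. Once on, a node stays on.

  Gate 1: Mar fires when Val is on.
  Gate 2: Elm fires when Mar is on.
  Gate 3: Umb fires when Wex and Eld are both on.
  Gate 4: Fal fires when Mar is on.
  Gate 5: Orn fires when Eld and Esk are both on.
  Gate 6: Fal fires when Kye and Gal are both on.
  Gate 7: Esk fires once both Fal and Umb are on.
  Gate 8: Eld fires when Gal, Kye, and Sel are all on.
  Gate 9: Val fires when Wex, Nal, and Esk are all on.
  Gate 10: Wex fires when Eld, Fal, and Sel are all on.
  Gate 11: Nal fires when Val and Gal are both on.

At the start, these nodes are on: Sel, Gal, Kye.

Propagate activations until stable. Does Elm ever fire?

Elm would need Mar (Gate 2), but Mar never turns on.

No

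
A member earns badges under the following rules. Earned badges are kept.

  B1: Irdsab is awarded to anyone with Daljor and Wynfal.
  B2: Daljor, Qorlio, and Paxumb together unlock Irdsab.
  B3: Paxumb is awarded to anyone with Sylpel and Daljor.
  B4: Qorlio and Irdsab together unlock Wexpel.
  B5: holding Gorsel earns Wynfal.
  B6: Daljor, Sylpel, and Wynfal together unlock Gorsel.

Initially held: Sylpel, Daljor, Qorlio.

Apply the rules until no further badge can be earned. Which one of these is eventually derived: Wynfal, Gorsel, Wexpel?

With Sylpel and Daljor, Paxumb is earned (B3).
With Daljor, Qorlio, and Paxumb, Irdsab is earned (B2).
With Qorlio and Irdsab, Wexpel is earned (B4).
Wynfal would need Gorsel (B5), but Gorsel is never earned. Gorsel would need Daljor, Sylpel, and Wynfal (B6), but Wynfal is never earned.

Wexpel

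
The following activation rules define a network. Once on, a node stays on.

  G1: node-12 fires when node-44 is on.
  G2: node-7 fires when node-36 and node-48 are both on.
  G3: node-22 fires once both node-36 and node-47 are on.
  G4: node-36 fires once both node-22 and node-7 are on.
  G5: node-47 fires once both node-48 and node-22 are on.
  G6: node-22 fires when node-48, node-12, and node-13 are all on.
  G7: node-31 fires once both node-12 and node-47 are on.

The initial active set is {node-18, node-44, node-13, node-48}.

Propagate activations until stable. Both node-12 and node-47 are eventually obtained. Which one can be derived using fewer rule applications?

node-12

node-12: G1: node-44 on → node-12 on. [1 rule application]
node-47: node-44 is on, so node-12 fires (G1). G6: node-48, node-12, and node-13 on → node-22 on. node-48 and node-22 are on, so node-47 fires (G5). [3 rule applications]
node-12 needs fewer.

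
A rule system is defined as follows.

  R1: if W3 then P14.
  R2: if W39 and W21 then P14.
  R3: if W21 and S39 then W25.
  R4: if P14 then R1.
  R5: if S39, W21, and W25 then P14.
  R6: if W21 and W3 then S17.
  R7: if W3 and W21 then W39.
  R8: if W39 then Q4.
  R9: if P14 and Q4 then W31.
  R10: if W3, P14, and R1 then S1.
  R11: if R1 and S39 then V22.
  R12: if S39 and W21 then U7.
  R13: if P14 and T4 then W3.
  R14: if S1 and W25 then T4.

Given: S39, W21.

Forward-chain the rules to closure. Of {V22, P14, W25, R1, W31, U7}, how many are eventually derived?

5

S39 and W21 hold, so U7 follows (R12).
W21 and S39 hold, so W25 follows (R3).
From S39, W21, and W25, R5 gives P14.
P14 holds, so R1 follows (R4).
From R1 and S39, R11 gives V22.
V22: reached.
P14: reached.
W25: reached.
R1: reached.
W31 would need P14 and Q4 (R9), but Q4 is never established.
U7: reached.
Reached: V22, P14, W25, R1, and U7 — 5 of the 6.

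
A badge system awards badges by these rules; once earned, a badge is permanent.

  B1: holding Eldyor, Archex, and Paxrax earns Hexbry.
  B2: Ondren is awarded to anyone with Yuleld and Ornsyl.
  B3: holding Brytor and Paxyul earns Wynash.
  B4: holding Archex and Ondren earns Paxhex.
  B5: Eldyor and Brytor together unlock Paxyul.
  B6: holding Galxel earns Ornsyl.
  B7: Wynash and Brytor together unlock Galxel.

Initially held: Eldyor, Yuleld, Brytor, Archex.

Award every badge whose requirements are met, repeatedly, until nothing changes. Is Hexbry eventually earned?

Hexbry would need Eldyor, Archex, and Paxrax (B1), but Paxrax is never earned.

No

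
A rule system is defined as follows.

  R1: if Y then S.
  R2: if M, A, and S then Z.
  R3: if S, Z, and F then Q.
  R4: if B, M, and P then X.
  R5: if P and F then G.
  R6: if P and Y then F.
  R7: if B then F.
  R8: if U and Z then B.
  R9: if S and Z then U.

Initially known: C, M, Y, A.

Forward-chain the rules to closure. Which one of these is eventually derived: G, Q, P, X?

Q

Y holds, so S follows (R1).
From M, A, and S, R2 gives Z.
S and Z hold, so U follows (R9).
From U and Z, R8 gives B.
From B, R7 gives F.
From S, Z, and F, R3 gives Q.
X would need B, M, and P (R4), but P is never established. No rule produces P, and it is not given. G would need P and F (R5), but P is never established.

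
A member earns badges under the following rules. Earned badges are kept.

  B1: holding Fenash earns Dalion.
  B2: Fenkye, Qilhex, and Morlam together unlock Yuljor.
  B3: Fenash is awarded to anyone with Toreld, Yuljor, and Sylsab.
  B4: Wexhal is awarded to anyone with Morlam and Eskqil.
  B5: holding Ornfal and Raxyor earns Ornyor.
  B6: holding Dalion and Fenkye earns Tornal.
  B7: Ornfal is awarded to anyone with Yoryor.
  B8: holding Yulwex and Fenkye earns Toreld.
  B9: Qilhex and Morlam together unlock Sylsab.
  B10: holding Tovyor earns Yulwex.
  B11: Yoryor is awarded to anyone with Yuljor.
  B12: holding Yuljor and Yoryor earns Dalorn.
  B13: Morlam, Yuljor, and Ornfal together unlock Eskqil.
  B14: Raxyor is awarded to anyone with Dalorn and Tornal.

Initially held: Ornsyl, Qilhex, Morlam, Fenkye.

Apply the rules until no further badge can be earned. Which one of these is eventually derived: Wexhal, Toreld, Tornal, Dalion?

With Fenkye, Qilhex, and Morlam, Yuljor is earned (B2).
With Yuljor, Yoryor is earned (B11).
With Yoryor, Ornfal is earned (B7).
With Morlam, Yuljor, and Ornfal, Eskqil is earned (B13).
With Morlam and Eskqil, Wexhal is earned (B4).
Dalion would need Fenash (B1), but Fenash is never earned. Tornal would need Dalion and Fenkye (B6), but Dalion is never earned. Toreld would need Yulwex and Fenkye (B8), but Yulwex is never earned.

Wexhal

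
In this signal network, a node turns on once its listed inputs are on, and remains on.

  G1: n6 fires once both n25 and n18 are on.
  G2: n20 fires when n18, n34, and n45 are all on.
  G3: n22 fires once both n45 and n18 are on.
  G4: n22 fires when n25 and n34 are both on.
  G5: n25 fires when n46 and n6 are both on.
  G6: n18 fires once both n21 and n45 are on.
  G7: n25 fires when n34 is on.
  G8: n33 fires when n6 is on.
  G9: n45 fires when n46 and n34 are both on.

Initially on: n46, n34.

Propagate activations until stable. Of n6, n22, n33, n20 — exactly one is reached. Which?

n34 is on, so n25 fires (G7).
G4: n25 and n34 on → n22 on.
n6 would need n25 and n18 (G1), but n18 never turns on. n33 would need n6 (G8), but n6 never turns on. n20 would need n18, n34, and n45 (G2), but n18 never turns on.

n22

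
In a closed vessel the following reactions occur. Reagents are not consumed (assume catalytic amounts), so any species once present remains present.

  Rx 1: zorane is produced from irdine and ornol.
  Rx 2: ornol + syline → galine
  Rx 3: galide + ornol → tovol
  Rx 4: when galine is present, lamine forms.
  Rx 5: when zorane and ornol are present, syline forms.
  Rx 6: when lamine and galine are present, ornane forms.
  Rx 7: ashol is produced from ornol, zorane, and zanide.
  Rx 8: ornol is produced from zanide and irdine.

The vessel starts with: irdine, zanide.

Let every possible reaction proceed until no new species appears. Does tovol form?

No

tovol would need galide and ornol (Rx 3), but galide never forms.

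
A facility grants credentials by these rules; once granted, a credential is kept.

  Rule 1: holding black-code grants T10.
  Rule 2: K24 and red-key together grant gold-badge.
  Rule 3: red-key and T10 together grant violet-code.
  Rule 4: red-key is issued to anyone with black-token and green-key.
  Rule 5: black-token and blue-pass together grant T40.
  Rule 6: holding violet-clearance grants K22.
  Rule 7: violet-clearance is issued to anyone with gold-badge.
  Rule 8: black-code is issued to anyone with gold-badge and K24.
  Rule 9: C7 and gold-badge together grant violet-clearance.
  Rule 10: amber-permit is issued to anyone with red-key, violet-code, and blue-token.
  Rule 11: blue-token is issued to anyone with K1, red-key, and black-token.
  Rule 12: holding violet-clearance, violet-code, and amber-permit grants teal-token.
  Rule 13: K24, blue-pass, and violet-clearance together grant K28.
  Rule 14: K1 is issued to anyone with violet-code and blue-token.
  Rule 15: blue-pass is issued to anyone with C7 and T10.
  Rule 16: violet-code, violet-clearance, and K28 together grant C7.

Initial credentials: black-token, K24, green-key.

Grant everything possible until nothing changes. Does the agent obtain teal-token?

No

teal-token would need violet-clearance, violet-code, and amber-permit (Rule 12), but amber-permit is never granted.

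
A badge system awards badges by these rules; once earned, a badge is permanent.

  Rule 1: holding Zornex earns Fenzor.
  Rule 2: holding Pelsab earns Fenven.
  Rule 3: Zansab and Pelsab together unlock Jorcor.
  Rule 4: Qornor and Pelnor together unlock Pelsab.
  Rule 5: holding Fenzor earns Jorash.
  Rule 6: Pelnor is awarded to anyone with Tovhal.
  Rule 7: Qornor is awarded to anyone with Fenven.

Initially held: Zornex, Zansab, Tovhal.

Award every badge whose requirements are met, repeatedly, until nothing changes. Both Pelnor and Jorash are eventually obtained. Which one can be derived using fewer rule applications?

Pelnor: With Tovhal, Pelnor is earned (Rule 6). [1 rule application]
Jorash: With Zornex, Fenzor is earned (Rule 1). With Fenzor, Jorash is earned (Rule 5). [2 rule applications]
Pelnor needs fewer.

Pelnor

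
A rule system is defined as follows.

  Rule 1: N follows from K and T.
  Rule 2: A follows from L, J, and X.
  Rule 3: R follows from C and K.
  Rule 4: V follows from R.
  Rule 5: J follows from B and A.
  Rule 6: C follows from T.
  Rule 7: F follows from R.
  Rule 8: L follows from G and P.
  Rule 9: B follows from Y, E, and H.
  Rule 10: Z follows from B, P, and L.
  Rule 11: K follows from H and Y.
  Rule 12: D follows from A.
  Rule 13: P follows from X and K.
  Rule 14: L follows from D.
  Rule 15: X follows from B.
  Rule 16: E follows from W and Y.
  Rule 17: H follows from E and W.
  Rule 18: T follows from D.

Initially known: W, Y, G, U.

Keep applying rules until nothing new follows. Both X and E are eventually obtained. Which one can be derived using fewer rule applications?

E

E: W and Y hold, so E follows (Rule 16). [1 rule application]
X: From W and Y, Rule 16 gives E. E and W hold, so H follows (Rule 17). Y, E, and H hold, so B follows (Rule 9). B holds, so X follows (Rule 15). [4 rule applications]
E needs fewer.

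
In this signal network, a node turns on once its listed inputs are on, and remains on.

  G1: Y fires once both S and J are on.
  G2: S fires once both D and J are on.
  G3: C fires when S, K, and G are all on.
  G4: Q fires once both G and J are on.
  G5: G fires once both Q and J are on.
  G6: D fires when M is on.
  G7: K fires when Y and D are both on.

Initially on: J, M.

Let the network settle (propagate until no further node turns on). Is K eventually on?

Yes

G6: M on → D on.
D and J are on, so S fires (G2).
S and J are on, so Y fires (G1).
G7: Y and D on → K on.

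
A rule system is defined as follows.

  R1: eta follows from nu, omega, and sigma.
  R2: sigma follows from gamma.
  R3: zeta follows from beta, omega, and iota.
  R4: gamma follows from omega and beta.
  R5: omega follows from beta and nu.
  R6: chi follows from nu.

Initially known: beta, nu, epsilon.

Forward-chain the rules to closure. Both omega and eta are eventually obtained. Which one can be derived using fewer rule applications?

omega

omega: beta and nu hold, so omega follows (R5). [1 rule application]
eta: beta and nu hold, so omega follows (R5). From omega and beta, R4 gives gamma. From gamma, R2 gives sigma. nu, omega, and sigma hold, so eta follows (R1). [4 rule applications]
omega needs fewer.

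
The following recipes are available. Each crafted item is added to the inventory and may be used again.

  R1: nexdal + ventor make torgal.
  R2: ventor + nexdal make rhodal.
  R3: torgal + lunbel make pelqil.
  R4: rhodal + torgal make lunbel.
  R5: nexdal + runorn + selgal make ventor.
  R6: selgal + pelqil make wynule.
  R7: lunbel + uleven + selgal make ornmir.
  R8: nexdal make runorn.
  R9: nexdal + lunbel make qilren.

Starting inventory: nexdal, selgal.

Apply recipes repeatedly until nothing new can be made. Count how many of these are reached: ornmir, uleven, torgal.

Using R8, nexdal makes runorn.
nexdal + runorn + selgal → ventor (R5).
nexdal + ventor → torgal (R1).
ornmir would need lunbel, uleven, and selgal (R7), but uleven is never obtained.
No rule produces uleven, and it is not given.
torgal: reached.
Reached: torgal — 1 of the 3.

1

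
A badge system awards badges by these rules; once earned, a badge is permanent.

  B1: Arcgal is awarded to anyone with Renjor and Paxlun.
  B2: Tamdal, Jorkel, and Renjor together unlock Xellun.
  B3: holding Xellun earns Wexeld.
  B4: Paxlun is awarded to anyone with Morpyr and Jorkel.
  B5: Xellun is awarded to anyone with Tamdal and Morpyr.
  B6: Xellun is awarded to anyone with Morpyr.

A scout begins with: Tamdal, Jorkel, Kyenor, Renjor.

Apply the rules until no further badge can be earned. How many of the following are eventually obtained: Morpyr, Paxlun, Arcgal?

0

No rule produces Morpyr, and it is not given.
Paxlun would need Morpyr and Jorkel (B4), but Morpyr is never earned.
Arcgal would need Renjor and Paxlun (B1), but Paxlun is never earned.
None of the 3 are reached.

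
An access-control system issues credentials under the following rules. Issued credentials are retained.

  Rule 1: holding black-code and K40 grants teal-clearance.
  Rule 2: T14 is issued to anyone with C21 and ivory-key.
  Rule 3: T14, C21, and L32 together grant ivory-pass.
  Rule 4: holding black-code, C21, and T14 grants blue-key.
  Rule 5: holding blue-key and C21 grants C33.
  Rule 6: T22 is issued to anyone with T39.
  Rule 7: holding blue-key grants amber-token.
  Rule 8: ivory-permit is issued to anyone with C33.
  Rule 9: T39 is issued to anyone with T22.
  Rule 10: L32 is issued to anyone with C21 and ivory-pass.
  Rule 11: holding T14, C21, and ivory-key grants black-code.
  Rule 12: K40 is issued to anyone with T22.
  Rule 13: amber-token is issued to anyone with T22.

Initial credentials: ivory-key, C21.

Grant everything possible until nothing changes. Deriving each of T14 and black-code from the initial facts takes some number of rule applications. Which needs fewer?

T14: Holding C21 and ivory-key grants T14 (Rule 2). [1 rule application]
black-code: Holding C21 and ivory-key grants T14 (Rule 2). Holding T14, C21, and ivory-key grants black-code (Rule 11). [2 rule applications]
T14 needs fewer.

T14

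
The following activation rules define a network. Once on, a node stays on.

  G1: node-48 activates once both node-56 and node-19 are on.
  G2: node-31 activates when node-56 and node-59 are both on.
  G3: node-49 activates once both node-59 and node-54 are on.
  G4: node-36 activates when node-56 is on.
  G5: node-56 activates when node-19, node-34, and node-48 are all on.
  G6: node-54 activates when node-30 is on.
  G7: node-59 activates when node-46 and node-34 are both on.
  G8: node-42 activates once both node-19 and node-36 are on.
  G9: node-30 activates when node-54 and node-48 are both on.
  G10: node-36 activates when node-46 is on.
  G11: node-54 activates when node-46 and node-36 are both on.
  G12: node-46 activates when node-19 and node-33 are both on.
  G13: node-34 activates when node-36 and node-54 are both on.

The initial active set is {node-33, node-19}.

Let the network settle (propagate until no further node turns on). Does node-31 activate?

No

node-31 would need node-56 and node-59 (G2), but node-56 never turns on.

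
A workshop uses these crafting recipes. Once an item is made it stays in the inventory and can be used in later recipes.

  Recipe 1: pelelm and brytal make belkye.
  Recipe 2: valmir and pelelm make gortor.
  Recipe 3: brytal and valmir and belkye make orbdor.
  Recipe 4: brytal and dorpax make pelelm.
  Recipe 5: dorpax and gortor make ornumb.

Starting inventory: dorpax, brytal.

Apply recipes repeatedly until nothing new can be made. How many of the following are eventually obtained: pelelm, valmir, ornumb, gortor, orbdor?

1

brytal and dorpax → pelelm (Recipe 4).
pelelm: reached.
No rule produces valmir, and it is not given.
ornumb would need dorpax and gortor (Recipe 5), but gortor is never obtained.
gortor would need valmir and pelelm (Recipe 2), but valmir is never obtained.
orbdor would need brytal, valmir, and belkye (Recipe 3), but valmir is never obtained.
Reached: pelelm — 1 of the 5.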